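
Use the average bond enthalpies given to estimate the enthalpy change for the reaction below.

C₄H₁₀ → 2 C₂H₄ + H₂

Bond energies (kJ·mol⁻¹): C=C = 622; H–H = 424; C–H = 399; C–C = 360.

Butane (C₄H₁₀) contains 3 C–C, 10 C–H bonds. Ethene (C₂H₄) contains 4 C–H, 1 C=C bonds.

ΔH ≈ +210 kJ

Bonds broken (reactants):
  C–C: 3 × 360 = 1080
  C–H: 10 × 399 = 3990
  Σ(broken) = 5070 kJ
Bonds formed (products):
  C–H: 8 × 399 = 3192
  C=C: 2 × 622 = 1244
  H–H: 1 × 424 = 424
  Σ(formed) = 4860 kJ
ΔH = Σ(broken) − Σ(formed) = 5070 − 4860 = +210 kJ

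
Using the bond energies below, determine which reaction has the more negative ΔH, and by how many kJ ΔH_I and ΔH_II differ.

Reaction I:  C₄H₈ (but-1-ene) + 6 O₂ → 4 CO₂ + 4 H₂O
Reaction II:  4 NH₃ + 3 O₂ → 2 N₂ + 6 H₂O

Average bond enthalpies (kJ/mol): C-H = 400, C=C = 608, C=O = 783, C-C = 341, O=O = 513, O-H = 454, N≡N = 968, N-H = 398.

Reaction I:
  Bonds broken (reactants):
    C-C: 2 × 341 = 682
    C-H: 8 × 400 = 3200
    C=C: 1 × 608 = 608
    O=O: 6 × 513 = 3078
    Σ(broken) = 7568 kJ
  Bonds formed (products):
    C=O: 8 × 783 = 6264
    O-H: 8 × 454 = 3632
    Σ(formed) = 9896 kJ
  ΔH_I = 7568 − 9896 = −2328 kJ
Reaction II:
  Bonds broken (reactants):
    N-H: 12 × 398 = 4776
    O=O: 3 × 513 = 1539
    Σ(broken) = 6315 kJ
  Bonds formed (products):
    N≡N: 2 × 968 = 1936
    O-H: 12 × 454 = 5448
    Σ(formed) = 7384 kJ
  ΔH_II = 6315 − 7384 = −1069 kJ
ΔH_I − ΔH_II = −1259 kJ, so reaction I has the more negative ΔH; |ΔH_I − ΔH_II| = 1259 kJ.

Reaction I, by 1259 kJ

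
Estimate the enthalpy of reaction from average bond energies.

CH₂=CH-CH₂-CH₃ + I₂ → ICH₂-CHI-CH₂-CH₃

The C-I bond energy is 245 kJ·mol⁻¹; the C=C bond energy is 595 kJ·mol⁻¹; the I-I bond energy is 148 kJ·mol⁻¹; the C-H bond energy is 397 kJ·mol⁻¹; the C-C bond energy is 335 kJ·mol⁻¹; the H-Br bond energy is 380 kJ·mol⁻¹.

ΔH ≈ −82 kJ

Bonds broken (reactants):
  C-C: 2 × 335 = 670
  C-H: 8 × 397 = 3176
  C=C: 1 × 595 = 595
  I-I: 1 × 148 = 148
  Σ(broken) = 4589 kJ
Bonds formed (products):
  C-C: 3 × 335 = 1005
  C-H: 8 × 397 = 3176
  C-I: 2 × 245 = 490
  Σ(formed) = 4671 kJ
ΔH = Σ(broken) − Σ(formed) = 4589 − 4671 = −82 kJ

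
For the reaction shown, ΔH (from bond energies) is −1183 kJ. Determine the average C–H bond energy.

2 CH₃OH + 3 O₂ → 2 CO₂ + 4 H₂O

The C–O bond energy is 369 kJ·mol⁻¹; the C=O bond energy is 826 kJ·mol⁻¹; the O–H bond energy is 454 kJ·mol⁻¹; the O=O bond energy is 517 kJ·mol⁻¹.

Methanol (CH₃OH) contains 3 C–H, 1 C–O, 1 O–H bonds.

D(C–H) ≈ 426 kJ/mol

Let D be the C–H bond energy.
Σ(broken) = 6×D + 2×369 + 2×454 + 3×517 = 3197 + 6D
Σ(formed) = 4×826 + 8×454 = 6936
ΔH = Σ(broken) − Σ(formed) = (3197 + 6D) − (6936) = −3739 + 6D
Setting this equal to −1183 kJ gives 6D = 2556, so D = 426 kJ/mol.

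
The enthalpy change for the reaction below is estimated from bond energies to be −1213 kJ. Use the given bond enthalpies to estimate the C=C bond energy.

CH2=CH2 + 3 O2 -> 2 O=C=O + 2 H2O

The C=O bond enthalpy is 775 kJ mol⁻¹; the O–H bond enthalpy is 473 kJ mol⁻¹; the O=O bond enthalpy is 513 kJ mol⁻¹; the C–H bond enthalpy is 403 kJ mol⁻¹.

D(C=C) ≈ 628 kJ/mol

Let D be the C=C bond energy.
Σ(broken) = 4×403 + 1×D + 3×513 = 3151 + D
Σ(formed) = 4×775 + 4×473 = 4992
ΔH = Σ(broken) − Σ(formed) = (3151 + D) − (4992) = −1841 + D
Setting this equal to −1213 kJ gives D = 628 kJ/mol.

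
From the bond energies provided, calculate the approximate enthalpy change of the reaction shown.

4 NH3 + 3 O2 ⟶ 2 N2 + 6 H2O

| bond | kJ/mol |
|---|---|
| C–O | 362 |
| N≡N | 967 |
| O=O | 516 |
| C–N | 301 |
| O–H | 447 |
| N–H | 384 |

ΔH ≈ −1142 kJ

Bonds broken (reactants):
  N–H: 12 × 384 = 4608
  O=O: 3 × 516 = 1548
  Σ(broken) = 6156 kJ
Bonds formed (products):
  N≡N: 2 × 967 = 1934
  O–H: 12 × 447 = 5364
  Σ(formed) = 7298 kJ
ΔH = Σ(broken) − Σ(formed) = 6156 − 7298 = −1142 kJ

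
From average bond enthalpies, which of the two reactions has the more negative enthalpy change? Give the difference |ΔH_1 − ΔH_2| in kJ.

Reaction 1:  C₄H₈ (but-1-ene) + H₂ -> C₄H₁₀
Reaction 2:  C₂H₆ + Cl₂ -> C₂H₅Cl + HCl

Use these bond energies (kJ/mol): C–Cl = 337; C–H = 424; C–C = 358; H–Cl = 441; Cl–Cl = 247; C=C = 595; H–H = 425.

Reaction 1, by 79 kJ

Reaction 1:
  Bonds broken (reactants):
    C–C: 2 × 358 = 716
    C–H: 8 × 424 = 3392
    C=C: 1 × 595 = 595
    H–H: 1 × 425 = 425
    Σ(broken) = 5128 kJ
  Bonds formed (products):
    C–C: 3 × 358 = 1074
    C–H: 10 × 424 = 4240
    Σ(formed) = 5314 kJ
  ΔH_1 = 5128 − 5314 = −186 kJ
Reaction 2:
  Bonds broken (reactants):
    C–C: 1 × 358 = 358
    C–H: 6 × 424 = 2544
    Cl–Cl: 1 × 247 = 247
    Σ(broken) = 3149 kJ
  Bonds formed (products):
    C–C: 1 × 358 = 358
    C–Cl: 1 × 337 = 337
    C–H: 5 × 424 = 2120
    H–Cl: 1 × 441 = 441
    Σ(formed) = 3256 kJ
  ΔH_2 = 3149 − 3256 = −107 kJ
ΔH_1 − ΔH_2 = −79 kJ, so reaction 1 has the more negative ΔH; |ΔH_1 − ΔH_2| = 79 kJ.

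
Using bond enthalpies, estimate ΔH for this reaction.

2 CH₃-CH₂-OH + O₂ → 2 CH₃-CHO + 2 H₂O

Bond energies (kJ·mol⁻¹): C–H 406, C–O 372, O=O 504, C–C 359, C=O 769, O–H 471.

ΔH ≈ −420 kJ

Bonds broken (reactants):
  C–C: 2 × 359 = 718
  C–H: 10 × 406 = 4060
  C–O: 2 × 372 = 744
  O–H: 2 × 471 = 942
  O=O: 1 × 504 = 504
  Σ(broken) = 6968 kJ
Bonds formed (products):
  C–C: 2 × 359 = 718
  C–H: 8 × 406 = 3248
  C=O: 2 × 769 = 1538
  O–H: 4 × 471 = 1884
  Σ(formed) = 7388 kJ
ΔH = Σ(broken) − Σ(formed) = 6968 − 7388 = −420 kJ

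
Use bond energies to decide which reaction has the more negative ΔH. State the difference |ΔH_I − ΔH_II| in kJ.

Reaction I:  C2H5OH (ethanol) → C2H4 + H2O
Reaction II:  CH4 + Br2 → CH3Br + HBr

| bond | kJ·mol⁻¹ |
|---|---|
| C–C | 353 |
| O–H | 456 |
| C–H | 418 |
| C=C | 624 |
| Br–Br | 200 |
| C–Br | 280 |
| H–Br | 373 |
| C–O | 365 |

Reaction II, by 91 kJ

Reaction I:
  Bonds broken (reactants):
    C–C: 1 × 353 = 353
    C–H: 5 × 418 = 2090
    C–O: 1 × 365 = 365
    O–H: 1 × 456 = 456
    Σ(broken) = 3264 kJ
  Bonds formed (products):
    C–H: 4 × 418 = 1672
    C=C: 1 × 624 = 624
    O–H: 2 × 456 = 912
    Σ(formed) = 3208 kJ
  ΔH_I = 3264 − 3208 = +56 kJ
Reaction II:
  Bonds broken (reactants):
    Br–Br: 1 × 200 = 200
    C–H: 4 × 418 = 1672
    Σ(broken) = 1872 kJ
  Bonds formed (products):
    C–Br: 1 × 280 = 280
    C–H: 3 × 418 = 1254
    H–Br: 1 × 373 = 373
    Σ(formed) = 1907 kJ
  ΔH_II = 1872 − 1907 = −35 kJ
ΔH_I − ΔH_II = +91 kJ, so reaction II has the more negative ΔH; |ΔH_I − ΔH_II| = 91 kJ.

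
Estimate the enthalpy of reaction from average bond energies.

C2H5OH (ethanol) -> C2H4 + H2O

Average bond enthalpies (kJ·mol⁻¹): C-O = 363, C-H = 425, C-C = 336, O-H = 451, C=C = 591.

Bonds broken (reactants):
  C-C: 1 × 336 = 336
  C-H: 5 × 425 = 2125
  C-O: 1 × 363 = 363
  O-H: 1 × 451 = 451
  Σ(broken) = 3275 kJ
Bonds formed (products):
  C-H: 4 × 425 = 1700
  C=C: 1 × 591 = 591
  O-H: 2 × 451 = 902
  Σ(formed) = 3193 kJ
ΔH = Σ(broken) − Σ(formed) = 3275 − 3193 = +82 kJ

ΔH ≈ +82 kJ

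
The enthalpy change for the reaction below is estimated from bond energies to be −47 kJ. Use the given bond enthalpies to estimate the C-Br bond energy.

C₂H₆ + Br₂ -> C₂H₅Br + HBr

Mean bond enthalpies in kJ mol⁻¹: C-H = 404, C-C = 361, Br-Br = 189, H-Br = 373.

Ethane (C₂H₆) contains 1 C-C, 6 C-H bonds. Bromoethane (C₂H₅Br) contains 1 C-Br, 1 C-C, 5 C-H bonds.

D(C-Br) ≈ 267 kJ/mol

Let D be the C-Br bond energy.
Σ(broken) = 1×189 + 1×361 + 6×404 = 2974
Σ(formed) = 1×D + 1×361 + 5×404 + 1×373 = 2754 + D
ΔH = Σ(broken) − Σ(formed) = (2974) − (2754 + D) = +220 − D
Setting this equal to −47 kJ gives D = 267 kJ/mol.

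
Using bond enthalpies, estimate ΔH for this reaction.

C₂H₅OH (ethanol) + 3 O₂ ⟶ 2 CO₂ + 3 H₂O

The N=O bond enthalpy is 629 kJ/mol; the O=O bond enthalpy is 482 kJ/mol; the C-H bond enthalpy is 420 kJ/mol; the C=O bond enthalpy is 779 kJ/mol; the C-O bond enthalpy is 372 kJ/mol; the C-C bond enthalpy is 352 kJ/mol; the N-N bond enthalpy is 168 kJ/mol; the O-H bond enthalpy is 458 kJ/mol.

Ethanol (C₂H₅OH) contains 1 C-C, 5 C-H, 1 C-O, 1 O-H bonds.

Bonds broken (reactants):
  C-C: 1 × 352 = 352
  C-H: 5 × 420 = 2100
  C-O: 1 × 372 = 372
  O-H: 1 × 458 = 458
  O=O: 3 × 482 = 1446
  Σ(broken) = 4728 kJ
Bonds formed (products):
  C=O: 4 × 779 = 3116
  O-H: 6 × 458 = 2748
  Σ(formed) = 5864 kJ
ΔH = Σ(broken) − Σ(formed) = 4728 − 5864 = −1136 kJ

ΔH ≈ −1136 kJ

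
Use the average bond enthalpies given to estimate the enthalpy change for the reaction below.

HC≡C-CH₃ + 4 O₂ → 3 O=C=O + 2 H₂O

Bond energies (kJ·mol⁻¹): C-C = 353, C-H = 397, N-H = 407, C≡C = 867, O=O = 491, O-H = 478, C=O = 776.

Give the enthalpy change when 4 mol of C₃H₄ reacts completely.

Bonds broken (reactants):
  C≡C: 1 × 867 = 867
  C-C: 1 × 353 = 353
  C-H: 4 × 397 = 1588
  O=O: 4 × 491 = 1964
  Σ(broken) = 4772 kJ
Bonds formed (products):
  C=O: 6 × 776 = 4656
  O-H: 4 × 478 = 1912
  Σ(formed) = 6568 kJ
ΔH = Σ(broken) − Σ(formed) = 4772 − 6568 = −1796 kJ
For 4× the reaction as written: 4 × (−1796) = −7184 kJ

ΔH = −7184 kJ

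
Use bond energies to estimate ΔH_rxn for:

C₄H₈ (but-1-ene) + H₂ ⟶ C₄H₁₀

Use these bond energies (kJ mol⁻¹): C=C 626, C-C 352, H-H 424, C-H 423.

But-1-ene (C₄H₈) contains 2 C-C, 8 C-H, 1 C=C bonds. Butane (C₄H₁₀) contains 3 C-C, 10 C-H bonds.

Bonds broken (reactants):
  C-C: 2 × 352 = 704
  C-H: 8 × 423 = 3384
  C=C: 1 × 626 = 626
  H-H: 1 × 424 = 424
  Σ(broken) = 5138 kJ
Bonds formed (products):
  C-C: 3 × 352 = 1056
  C-H: 10 × 423 = 4230
  Σ(formed) = 5286 kJ
ΔH = Σ(broken) − Σ(formed) = 5138 − 5286 = −148 kJ

ΔH ≈ −148 kJ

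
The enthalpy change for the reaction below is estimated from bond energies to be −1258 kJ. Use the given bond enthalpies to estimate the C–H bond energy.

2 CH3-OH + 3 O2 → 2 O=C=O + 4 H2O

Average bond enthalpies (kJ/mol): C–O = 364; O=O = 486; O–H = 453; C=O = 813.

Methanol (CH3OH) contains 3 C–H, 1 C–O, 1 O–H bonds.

Let D be the C–H bond energy.
Σ(broken) = 6×D + 2×364 + 2×453 + 3×486 = 3092 + 6D
Σ(formed) = 4×813 + 8×453 = 6876
ΔH = Σ(broken) − Σ(formed) = (3092 + 6D) − (6876) = −3784 + 6D
Setting this equal to −1258 kJ gives 6D = 2526, so D = 421 kJ/mol.

D(C–H) ≈ 421 kJ/mol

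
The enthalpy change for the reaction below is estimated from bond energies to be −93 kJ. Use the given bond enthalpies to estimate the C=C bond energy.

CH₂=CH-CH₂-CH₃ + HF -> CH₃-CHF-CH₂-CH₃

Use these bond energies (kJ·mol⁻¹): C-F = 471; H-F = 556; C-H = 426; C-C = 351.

D(C=C) ≈ 599 kJ/mol

Let D be the C=C bond energy.
Σ(broken) = 2×351 + 8×426 + 1×D + 1×556 = 4666 + D
Σ(formed) = 3×351 + 1×471 + 9×426 = 5358
ΔH = Σ(broken) − Σ(formed) = (4666 + D) − (5358) = −692 + D
Setting this equal to −93 kJ gives D = 599 kJ/mol.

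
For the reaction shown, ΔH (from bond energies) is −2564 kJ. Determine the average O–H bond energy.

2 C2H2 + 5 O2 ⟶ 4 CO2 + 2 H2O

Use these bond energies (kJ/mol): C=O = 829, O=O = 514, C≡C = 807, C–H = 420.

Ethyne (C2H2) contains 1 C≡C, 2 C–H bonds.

D(O–H) ≈ 449 kJ/mol

Let D be the O–H bond energy.
Σ(broken) = 2×807 + 4×420 + 5×514 = 5864
Σ(formed) = 8×829 + 4×D = 6632 + 4D
ΔH = Σ(broken) − Σ(formed) = (5864) − (6632 + 4D) = −768 − 4D
Setting this equal to −2564 kJ gives 4D = 1796, so D = 449 kJ/mol.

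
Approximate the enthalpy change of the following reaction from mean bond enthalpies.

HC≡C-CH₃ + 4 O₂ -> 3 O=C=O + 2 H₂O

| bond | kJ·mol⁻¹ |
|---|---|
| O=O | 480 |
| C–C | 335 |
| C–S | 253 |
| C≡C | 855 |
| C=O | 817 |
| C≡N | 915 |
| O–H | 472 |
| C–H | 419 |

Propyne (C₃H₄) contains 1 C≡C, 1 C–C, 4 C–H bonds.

ΔH ≈ −2004 kJ

Bonds broken (reactants):
  C≡C: 1 × 855 = 855
  C–C: 1 × 335 = 335
  C–H: 4 × 419 = 1676
  O=O: 4 × 480 = 1920
  Σ(broken) = 4786 kJ
Bonds formed (products):
  C=O: 6 × 817 = 4902
  O–H: 4 × 472 = 1888
  Σ(formed) = 6790 kJ
ΔH = Σ(broken) − Σ(formed) = 4786 − 6790 = −2004 kJ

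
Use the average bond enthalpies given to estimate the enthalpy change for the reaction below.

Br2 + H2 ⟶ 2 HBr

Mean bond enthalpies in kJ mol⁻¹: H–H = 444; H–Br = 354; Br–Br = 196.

Bonds broken (reactants):
  Br–Br: 1 × 196 = 196
  H–H: 1 × 444 = 444
  Σ(broken) = 640 kJ
Bonds formed (products):
  H–Br: 2 × 354 = 708
  Σ(formed) = 708 kJ
ΔH = Σ(broken) − Σ(formed) = 640 − 708 = −68 kJ

ΔH ≈ −68 kJ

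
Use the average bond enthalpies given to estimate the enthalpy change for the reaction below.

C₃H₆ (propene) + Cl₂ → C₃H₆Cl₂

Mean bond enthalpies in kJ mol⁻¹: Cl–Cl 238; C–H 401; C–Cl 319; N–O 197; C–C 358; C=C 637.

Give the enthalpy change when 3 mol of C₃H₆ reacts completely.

ΔH = −363 kJ

Bonds broken (reactants):
  C–C: 1 × 358 = 358
  C–H: 6 × 401 = 2406
  C=C: 1 × 637 = 637
  Cl–Cl: 1 × 238 = 238
  Σ(broken) = 3639 kJ
Bonds formed (products):
  C–C: 2 × 358 = 716
  C–Cl: 2 × 319 = 638
  C–H: 6 × 401 = 2406
  Σ(formed) = 3760 kJ
ΔH = Σ(broken) − Σ(formed) = 3639 − 3760 = −121 kJ
For 3× the reaction as written: 3 × (−121) = −363 kJ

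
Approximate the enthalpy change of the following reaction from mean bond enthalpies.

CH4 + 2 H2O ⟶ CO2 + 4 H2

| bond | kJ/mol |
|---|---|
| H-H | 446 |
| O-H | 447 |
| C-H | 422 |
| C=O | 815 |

ΔH ≈ +62 kJ

Bonds broken (reactants):
  C-H: 4 × 422 = 1688
  O-H: 4 × 447 = 1788
  Σ(broken) = 3476 kJ
Bonds formed (products):
  C=O: 2 × 815 = 1630
  H-H: 4 × 446 = 1784
  Σ(formed) = 3414 kJ
ΔH = Σ(broken) − Σ(formed) = 3476 − 3414 = +62 kJ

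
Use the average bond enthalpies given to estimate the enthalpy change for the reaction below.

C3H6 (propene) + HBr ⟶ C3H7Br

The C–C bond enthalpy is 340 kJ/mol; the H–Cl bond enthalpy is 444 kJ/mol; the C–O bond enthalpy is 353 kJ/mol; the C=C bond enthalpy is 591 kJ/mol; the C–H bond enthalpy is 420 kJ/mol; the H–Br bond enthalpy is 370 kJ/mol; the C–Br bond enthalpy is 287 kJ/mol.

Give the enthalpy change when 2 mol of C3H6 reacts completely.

Bonds broken (reactants):
  C–C: 1 × 340 = 340
  C–H: 6 × 420 = 2520
  C=C: 1 × 591 = 591
  H–Br: 1 × 370 = 370
  Σ(broken) = 3821 kJ
Bonds formed (products):
  C–Br: 1 × 287 = 287
  C–C: 2 × 340 = 680
  C–H: 7 × 420 = 2940
  Σ(formed) = 3907 kJ
ΔH = Σ(broken) − Σ(formed) = 3821 − 3907 = −86 kJ
For 2× the reaction as written: 2 × (−86) = −172 kJ

ΔH = −172 kJ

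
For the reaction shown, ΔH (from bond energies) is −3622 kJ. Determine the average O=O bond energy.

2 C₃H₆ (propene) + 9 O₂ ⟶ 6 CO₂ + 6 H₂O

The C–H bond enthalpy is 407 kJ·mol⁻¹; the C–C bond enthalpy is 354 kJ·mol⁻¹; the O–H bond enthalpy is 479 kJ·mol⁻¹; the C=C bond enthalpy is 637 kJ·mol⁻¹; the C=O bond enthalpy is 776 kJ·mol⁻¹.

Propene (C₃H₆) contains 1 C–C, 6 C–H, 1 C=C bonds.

Let D be the O=O bond energy.
Σ(broken) = 2×354 + 12×407 + 2×637 + 9×D = 6866 + 9D
Σ(formed) = 12×776 + 12×479 = 15060
ΔH = Σ(broken) − Σ(formed) = (6866 + 9D) − (15060) = −8194 + 9D
Setting this equal to −3622 kJ gives 9D = 4572, so D = 508 kJ/mol.

D(O=O) ≈ 508 kJ/mol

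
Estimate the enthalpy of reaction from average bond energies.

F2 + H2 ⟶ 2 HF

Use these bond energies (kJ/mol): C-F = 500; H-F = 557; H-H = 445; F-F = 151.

ΔH ≈ −518 kJ

Bonds broken (reactants):
  F-F: 1 × 151 = 151
  H-H: 1 × 445 = 445
  Σ(broken) = 596 kJ
Bonds formed (products):
  H-F: 2 × 557 = 1114
  Σ(formed) = 1114 kJ
ΔH = Σ(broken) − Σ(formed) = 596 − 1114 = −518 kJ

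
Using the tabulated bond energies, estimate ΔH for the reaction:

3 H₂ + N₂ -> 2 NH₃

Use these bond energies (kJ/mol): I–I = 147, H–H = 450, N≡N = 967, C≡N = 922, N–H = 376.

Bonds broken (reactants):
  H–H: 3 × 450 = 1350
  N≡N: 1 × 967 = 967
  Σ(broken) = 2317 kJ
Bonds formed (products):
  N–H: 6 × 376 = 2256
  Σ(formed) = 2256 kJ
ΔH = Σ(broken) − Σ(formed) = 2317 − 2256 = +61 kJ

ΔH ≈ +61 kJ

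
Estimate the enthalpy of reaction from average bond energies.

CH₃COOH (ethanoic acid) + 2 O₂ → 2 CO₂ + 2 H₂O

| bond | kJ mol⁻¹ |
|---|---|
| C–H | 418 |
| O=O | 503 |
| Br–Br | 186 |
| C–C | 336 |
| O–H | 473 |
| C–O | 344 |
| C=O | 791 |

Bonds broken (reactants):
  C–C: 1 × 336 = 336
  C–H: 3 × 418 = 1254
  C–O: 1 × 344 = 344
  C=O: 1 × 791 = 791
  O–H: 1 × 473 = 473
  O=O: 2 × 503 = 1006
  Σ(broken) = 4204 kJ
Bonds formed (products):
  C=O: 4 × 791 = 3164
  O–H: 4 × 473 = 1892
  Σ(formed) = 5056 kJ
ΔH = Σ(broken) − Σ(formed) = 4204 − 5056 = −852 kJ

ΔH ≈ −852 kJ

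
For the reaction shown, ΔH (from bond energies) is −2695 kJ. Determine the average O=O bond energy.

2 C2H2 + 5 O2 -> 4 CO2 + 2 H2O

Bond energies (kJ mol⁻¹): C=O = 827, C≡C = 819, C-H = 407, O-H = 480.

D(O=O) ≈ 515 kJ/mol

Let D be the O=O bond energy.
Σ(broken) = 2×819 + 4×407 + 5×D = 3266 + 5D
Σ(formed) = 8×827 + 4×480 = 8536
ΔH = Σ(broken) − Σ(formed) = (3266 + 5D) − (8536) = −5270 + 5D
Setting this equal to −2695 kJ gives 5D = 2575, so D = 515 kJ/mol.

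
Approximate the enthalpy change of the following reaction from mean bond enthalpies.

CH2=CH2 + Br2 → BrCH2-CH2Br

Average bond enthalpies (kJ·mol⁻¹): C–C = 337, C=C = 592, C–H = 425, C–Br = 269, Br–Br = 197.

Bonds broken (reactants):
  Br–Br: 1 × 197 = 197
  C–H: 4 × 425 = 1700
  C=C: 1 × 592 = 592
  Σ(broken) = 2489 kJ
Bonds formed (products):
  C–Br: 2 × 269 = 538
  C–C: 1 × 337 = 337
  C–H: 4 × 425 = 1700
  Σ(formed) = 2575 kJ
ΔH = Σ(broken) − Σ(formed) = 2489 − 2575 = −86 kJ

ΔH ≈ −86 kJ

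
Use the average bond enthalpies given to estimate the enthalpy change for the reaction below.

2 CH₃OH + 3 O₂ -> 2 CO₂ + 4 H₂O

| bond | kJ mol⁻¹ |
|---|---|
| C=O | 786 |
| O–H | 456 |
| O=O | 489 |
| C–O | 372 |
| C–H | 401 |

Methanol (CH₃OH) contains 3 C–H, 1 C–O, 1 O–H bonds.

ΔH ≈ −1263 kJ

Bonds broken (reactants):
  C–H: 6 × 401 = 2406
  C–O: 2 × 372 = 744
  O–H: 2 × 456 = 912
  O=O: 3 × 489 = 1467
  Σ(broken) = 5529 kJ
Bonds formed (products):
  C=O: 4 × 786 = 3144
  O–H: 8 × 456 = 3648
  Σ(formed) = 6792 kJ
ΔH = Σ(broken) − Σ(formed) = 5529 − 6792 = −1263 kJ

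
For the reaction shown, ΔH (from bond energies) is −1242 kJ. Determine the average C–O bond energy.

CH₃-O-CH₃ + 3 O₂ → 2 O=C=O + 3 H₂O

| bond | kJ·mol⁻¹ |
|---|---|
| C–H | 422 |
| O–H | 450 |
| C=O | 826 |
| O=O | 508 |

Let D be the C–O bond energy.
Σ(broken) = 6×422 + 2×D + 3×508 = 4056 + 2D
Σ(formed) = 4×826 + 6×450 = 6004
ΔH = Σ(broken) − Σ(formed) = (4056 + 2D) − (6004) = −1948 + 2D
Setting this equal to −1242 kJ gives 2D = 706, so D = 353 kJ/mol.

D(C–O) ≈ 353 kJ/mol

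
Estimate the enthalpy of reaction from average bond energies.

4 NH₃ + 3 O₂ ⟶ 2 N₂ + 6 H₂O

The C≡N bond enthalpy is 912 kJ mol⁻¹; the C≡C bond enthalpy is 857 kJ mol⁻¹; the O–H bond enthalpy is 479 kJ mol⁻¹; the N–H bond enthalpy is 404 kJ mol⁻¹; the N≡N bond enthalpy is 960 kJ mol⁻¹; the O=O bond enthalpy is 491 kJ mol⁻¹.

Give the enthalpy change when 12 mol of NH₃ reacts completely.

ΔH = −4041 kJ

Bonds broken (reactants):
  N–H: 12 × 404 = 4848
  O=O: 3 × 491 = 1473
  Σ(broken) = 6321 kJ
Bonds formed (products):
  N≡N: 2 × 960 = 1920
  O–H: 12 × 479 = 5748
  Σ(formed) = 7668 kJ
ΔH = Σ(broken) − Σ(formed) = 6321 − 7668 = −1347 kJ
For 3× the reaction as written: 3 × (−1347) = −4041 kJ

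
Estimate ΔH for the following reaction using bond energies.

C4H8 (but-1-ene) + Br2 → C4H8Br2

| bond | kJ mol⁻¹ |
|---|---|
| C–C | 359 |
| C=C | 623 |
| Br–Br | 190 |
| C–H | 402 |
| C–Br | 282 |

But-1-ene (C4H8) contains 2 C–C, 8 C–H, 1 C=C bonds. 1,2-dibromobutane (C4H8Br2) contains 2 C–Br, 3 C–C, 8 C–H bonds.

Bonds broken (reactants):
  Br–Br: 1 × 190 = 190
  C–C: 2 × 359 = 718
  C–H: 8 × 402 = 3216
  C=C: 1 × 623 = 623
  Σ(broken) = 4747 kJ
Bonds formed (products):
  C–Br: 2 × 282 = 564
  C–C: 3 × 359 = 1077
  C–H: 8 × 402 = 3216
  Σ(formed) = 4857 kJ
ΔH = Σ(broken) − Σ(formed) = 4747 − 4857 = −110 kJ

ΔH ≈ −110 kJ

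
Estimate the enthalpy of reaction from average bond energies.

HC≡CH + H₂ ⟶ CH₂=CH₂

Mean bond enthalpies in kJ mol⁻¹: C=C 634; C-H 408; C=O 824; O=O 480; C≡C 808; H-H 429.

Bonds broken (reactants):
  C≡C: 1 × 808 = 808
  C-H: 2 × 408 = 816
  H-H: 1 × 429 = 429
  Σ(broken) = 2053 kJ
Bonds formed (products):
  C-H: 4 × 408 = 1632
  C=C: 1 × 634 = 634
  Σ(formed) = 2266 kJ
ΔH = Σ(broken) − Σ(formed) = 2053 − 2266 = −213 kJ

ΔH ≈ −213 kJ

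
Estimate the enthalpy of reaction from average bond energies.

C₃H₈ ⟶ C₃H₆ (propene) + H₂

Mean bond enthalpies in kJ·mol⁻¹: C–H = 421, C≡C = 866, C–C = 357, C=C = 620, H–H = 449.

ΔH ≈ +130 kJ

Bonds broken (reactants):
  C–C: 2 × 357 = 714
  C–H: 8 × 421 = 3368
  Σ(broken) = 4082 kJ
Bonds formed (products):
  C–C: 1 × 357 = 357
  C–H: 6 × 421 = 2526
  C=C: 1 × 620 = 620
  H–H: 1 × 449 = 449
  Σ(formed) = 3952 kJ
ΔH = Σ(broken) − Σ(formed) = 4082 − 3952 = +130 kJ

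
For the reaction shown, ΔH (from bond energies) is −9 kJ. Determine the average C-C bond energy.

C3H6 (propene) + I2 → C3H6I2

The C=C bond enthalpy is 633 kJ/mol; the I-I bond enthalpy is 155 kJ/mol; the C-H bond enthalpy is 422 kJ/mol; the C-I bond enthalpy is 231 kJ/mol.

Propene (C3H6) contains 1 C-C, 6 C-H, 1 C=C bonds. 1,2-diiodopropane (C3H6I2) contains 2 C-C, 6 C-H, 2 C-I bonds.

D(C-C) ≈ 335 kJ/mol

Let D be the C-C bond energy.
Σ(broken) = 1×D + 6×422 + 1×633 + 1×155 = 3320 + D
Σ(formed) = 2×D + 6×422 + 2×231 = 2994 + 2D
ΔH = Σ(broken) − Σ(formed) = (3320 + D) − (2994 + 2D) = +326 − D
Setting this equal to −9 kJ gives D = 335 kJ/mol.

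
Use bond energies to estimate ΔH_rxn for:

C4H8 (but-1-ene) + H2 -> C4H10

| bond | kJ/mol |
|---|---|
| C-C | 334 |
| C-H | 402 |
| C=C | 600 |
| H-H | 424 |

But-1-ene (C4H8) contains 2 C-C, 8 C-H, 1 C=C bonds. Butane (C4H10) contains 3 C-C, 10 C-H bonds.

Bonds broken (reactants):
  C-C: 2 × 334 = 668
  C-H: 8 × 402 = 3216
  C=C: 1 × 600 = 600
  H-H: 1 × 424 = 424
  Σ(broken) = 4908 kJ
Bonds formed (products):
  C-C: 3 × 334 = 1002
  C-H: 10 × 402 = 4020
  Σ(formed) = 5022 kJ
ΔH = Σ(broken) − Σ(formed) = 4908 − 5022 = −114 kJ

ΔH ≈ −114 kJ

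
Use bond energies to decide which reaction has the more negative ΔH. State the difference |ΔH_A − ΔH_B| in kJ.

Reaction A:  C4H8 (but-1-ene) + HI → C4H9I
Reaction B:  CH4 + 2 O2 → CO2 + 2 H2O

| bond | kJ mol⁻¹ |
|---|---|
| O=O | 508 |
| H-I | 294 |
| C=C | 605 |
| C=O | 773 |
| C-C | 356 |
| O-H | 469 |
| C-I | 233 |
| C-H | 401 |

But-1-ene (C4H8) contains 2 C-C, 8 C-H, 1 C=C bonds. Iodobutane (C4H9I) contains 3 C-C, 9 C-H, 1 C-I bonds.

Reaction A:
  Bonds broken (reactants):
    C-C: 2 × 356 = 712
    C-H: 8 × 401 = 3208
    C=C: 1 × 605 = 605
    H-I: 1 × 294 = 294
    Σ(broken) = 4819 kJ
  Bonds formed (products):
    C-C: 3 × 356 = 1068
    C-H: 9 × 401 = 3609
    C-I: 1 × 233 = 233
    Σ(formed) = 4910 kJ
  ΔH_A = 4819 − 4910 = −91 kJ
Reaction B:
  Bonds broken (reactants):
    C-H: 4 × 401 = 1604
    O=O: 2 × 508 = 1016
    Σ(broken) = 2620 kJ
  Bonds formed (products):
    C=O: 2 × 773 = 1546
    O-H: 4 × 469 = 1876
    Σ(formed) = 3422 kJ
  ΔH_B = 2620 − 3422 = −802 kJ
ΔH_A − ΔH_B = +711 kJ, so reaction B has the more negative ΔH; |ΔH_A − ΔH_B| = 711 kJ.

Reaction B, by 711 kJ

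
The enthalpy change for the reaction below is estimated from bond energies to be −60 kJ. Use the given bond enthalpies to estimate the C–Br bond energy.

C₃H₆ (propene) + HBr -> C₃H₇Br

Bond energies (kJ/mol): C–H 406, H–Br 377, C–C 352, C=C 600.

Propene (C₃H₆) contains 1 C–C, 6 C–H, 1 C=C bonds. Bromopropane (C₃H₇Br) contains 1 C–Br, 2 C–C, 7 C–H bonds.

Let D be the C–Br bond energy.
Σ(broken) = 1×352 + 6×406 + 1×600 + 1×377 = 3765
Σ(formed) = 1×D + 2×352 + 7×406 = 3546 + D
ΔH = Σ(broken) − Σ(formed) = (3765) − (3546 + D) = +219 − D
Setting this equal to −60 kJ gives D = 279 kJ/mol.

D(C–Br) ≈ 279 kJ/mol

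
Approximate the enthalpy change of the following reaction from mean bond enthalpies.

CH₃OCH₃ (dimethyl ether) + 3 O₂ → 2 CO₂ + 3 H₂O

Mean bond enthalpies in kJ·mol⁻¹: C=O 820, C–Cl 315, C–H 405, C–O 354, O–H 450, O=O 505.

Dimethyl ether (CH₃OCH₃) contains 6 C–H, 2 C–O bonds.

Bonds broken (reactants):
  C–H: 6 × 405 = 2430
  C–O: 2 × 354 = 708
  O=O: 3 × 505 = 1515
  Σ(broken) = 4653 kJ
Bonds formed (products):
  C=O: 4 × 820 = 3280
  O–H: 6 × 450 = 2700
  Σ(formed) = 5980 kJ
ΔH = Σ(broken) − Σ(formed) = 4653 − 5980 = −1327 kJ

ΔH ≈ −1327 kJ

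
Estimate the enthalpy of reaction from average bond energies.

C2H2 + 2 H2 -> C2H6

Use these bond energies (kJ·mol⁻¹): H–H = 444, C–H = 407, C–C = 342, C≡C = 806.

Bonds broken (reactants):
  C≡C: 1 × 806 = 806
  C–H: 2 × 407 = 814
  H–H: 2 × 444 = 888
  Σ(broken) = 2508 kJ
Bonds formed (products):
  C–C: 1 × 342 = 342
  C–H: 6 × 407 = 2442
  Σ(formed) = 2784 kJ
ΔH = Σ(broken) − Σ(formed) = 2508 − 2784 = −276 kJ

ΔH ≈ −276 kJ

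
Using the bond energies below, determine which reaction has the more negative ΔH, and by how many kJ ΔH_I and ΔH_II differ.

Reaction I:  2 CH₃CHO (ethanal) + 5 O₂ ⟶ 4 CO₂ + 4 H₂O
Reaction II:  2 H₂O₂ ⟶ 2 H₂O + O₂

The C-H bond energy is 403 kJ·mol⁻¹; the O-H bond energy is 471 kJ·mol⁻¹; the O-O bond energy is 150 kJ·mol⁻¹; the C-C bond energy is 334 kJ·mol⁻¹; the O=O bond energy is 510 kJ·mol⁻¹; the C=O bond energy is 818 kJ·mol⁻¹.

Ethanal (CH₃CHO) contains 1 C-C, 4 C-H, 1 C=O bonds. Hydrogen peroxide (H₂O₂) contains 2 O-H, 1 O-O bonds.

Reaction I:
  Bonds broken (reactants):
    C-C: 2 × 334 = 668
    C-H: 8 × 403 = 3224
    C=O: 2 × 818 = 1636
    O=O: 5 × 510 = 2550
    Σ(broken) = 8078 kJ
  Bonds formed (products):
    C=O: 8 × 818 = 6544
    O-H: 8 × 471 = 3768
    Σ(formed) = 10312 kJ
  ΔH_I = 8078 − 10312 = −2234 kJ
Reaction II:
  Bonds broken (reactants):
    O-H: 4 × 471 = 1884
    O-O: 2 × 150 = 300
    Σ(broken) = 2184 kJ
  Bonds formed (products):
    O-H: 4 × 471 = 1884
    O=O: 1 × 510 = 510
    Σ(formed) = 2394 kJ
  ΔH_II = 2184 − 2394 = −210 kJ
ΔH_I − ΔH_II = −2024 kJ, so reaction I has the more negative ΔH; |ΔH_I − ΔH_II| = 2024 kJ.

Reaction I, by 2024 kJ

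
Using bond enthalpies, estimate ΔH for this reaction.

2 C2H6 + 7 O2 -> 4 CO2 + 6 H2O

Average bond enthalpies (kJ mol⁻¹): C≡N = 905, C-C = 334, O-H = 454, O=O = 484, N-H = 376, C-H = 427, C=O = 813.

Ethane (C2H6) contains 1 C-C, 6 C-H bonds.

Bonds broken (reactants):
  C-C: 2 × 334 = 668
  C-H: 12 × 427 = 5124
  O=O: 7 × 484 = 3388
  Σ(broken) = 9180 kJ
Bonds formed (products):
  C=O: 8 × 813 = 6504
  O-H: 12 × 454 = 5448
  Σ(formed) = 11952 kJ
ΔH = Σ(broken) − Σ(formed) = 9180 − 11952 = −2772 kJ

ΔH ≈ −2772 kJ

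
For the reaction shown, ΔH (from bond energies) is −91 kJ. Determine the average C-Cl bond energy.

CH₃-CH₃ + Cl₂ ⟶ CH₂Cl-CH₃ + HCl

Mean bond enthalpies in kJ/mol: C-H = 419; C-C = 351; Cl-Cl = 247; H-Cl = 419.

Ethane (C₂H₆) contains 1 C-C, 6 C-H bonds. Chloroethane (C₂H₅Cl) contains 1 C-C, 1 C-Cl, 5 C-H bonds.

D(C-Cl) ≈ 338 kJ/mol

Let D be the C-Cl bond energy.
Σ(broken) = 1×351 + 6×419 + 1×247 = 3112
Σ(formed) = 1×351 + 1×D + 5×419 + 1×419 = 2865 + D
ΔH = Σ(broken) − Σ(formed) = (3112) − (2865 + D) = +247 − D
Setting this equal to −91 kJ gives D = 338 kJ/mol.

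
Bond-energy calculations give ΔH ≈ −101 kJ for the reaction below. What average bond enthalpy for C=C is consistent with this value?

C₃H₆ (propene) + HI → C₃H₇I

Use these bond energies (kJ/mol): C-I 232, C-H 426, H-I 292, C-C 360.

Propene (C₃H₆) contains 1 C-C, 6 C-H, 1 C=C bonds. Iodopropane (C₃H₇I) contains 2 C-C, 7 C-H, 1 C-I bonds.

Let D be the C=C bond energy.
Σ(broken) = 1×360 + 6×426 + 1×D + 1×292 = 3208 + D
Σ(formed) = 2×360 + 7×426 + 1×232 = 3934
ΔH = Σ(broken) − Σ(formed) = (3208 + D) − (3934) = −726 + D
Setting this equal to −101 kJ gives D = 625 kJ/mol.

D(C=C) ≈ 625 kJ/mol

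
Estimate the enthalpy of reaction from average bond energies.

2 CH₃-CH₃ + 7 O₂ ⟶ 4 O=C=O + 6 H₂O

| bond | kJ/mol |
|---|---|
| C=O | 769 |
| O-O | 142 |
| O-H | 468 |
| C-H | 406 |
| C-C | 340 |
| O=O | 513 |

Bonds broken (reactants):
  C-C: 2 × 340 = 680
  C-H: 12 × 406 = 4872
  O=O: 7 × 513 = 3591
  Σ(broken) = 9143 kJ
Bonds formed (products):
  C=O: 8 × 769 = 6152
  O-H: 12 × 468 = 5616
  Σ(formed) = 11768 kJ
ΔH = Σ(broken) − Σ(formed) = 9143 − 11768 = −2625 kJ

ΔH ≈ −2625 kJ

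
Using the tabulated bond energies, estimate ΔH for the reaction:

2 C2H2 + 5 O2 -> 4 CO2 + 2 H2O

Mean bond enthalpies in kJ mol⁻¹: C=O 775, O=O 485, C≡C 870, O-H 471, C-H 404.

ΔH ≈ −2303 kJ

Bonds broken (reactants):
  C≡C: 2 × 870 = 1740
  C-H: 4 × 404 = 1616
  O=O: 5 × 485 = 2425
  Σ(broken) = 5781 kJ
Bonds formed (products):
  C=O: 8 × 775 = 6200
  O-H: 4 × 471 = 1884
  Σ(formed) = 8084 kJ
ΔH = Σ(broken) − Σ(formed) = 5781 − 8084 = −2303 kJ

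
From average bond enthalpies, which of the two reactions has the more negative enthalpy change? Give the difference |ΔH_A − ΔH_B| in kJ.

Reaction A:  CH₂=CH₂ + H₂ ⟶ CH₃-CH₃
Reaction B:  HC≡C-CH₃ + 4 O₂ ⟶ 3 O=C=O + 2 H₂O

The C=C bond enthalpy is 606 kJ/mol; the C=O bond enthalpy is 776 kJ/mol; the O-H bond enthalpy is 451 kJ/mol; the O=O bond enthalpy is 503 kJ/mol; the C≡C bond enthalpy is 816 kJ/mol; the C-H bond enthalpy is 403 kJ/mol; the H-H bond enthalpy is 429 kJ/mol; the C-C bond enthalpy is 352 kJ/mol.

Reaction B, by 1545 kJ

Reaction A:
  Bonds broken (reactants):
    C-H: 4 × 403 = 1612
    C=C: 1 × 606 = 606
    H-H: 1 × 429 = 429
    Σ(broken) = 2647 kJ
  Bonds formed (products):
    C-C: 1 × 352 = 352
    C-H: 6 × 403 = 2418
    Σ(formed) = 2770 kJ
  ΔH_A = 2647 − 2770 = −123 kJ
Reaction B:
  Bonds broken (reactants):
    C≡C: 1 × 816 = 816
    C-C: 1 × 352 = 352
    C-H: 4 × 403 = 1612
    O=O: 4 × 503 = 2012
    Σ(broken) = 4792 kJ
  Bonds formed (products):
    C=O: 6 × 776 = 4656
    O-H: 4 × 451 = 1804
    Σ(formed) = 6460 kJ
  ΔH_B = 4792 − 6460 = −1668 kJ
ΔH_A − ΔH_B = +1545 kJ, so reaction B has the more negative ΔH; |ΔH_A − ΔH_B| = 1545 kJ.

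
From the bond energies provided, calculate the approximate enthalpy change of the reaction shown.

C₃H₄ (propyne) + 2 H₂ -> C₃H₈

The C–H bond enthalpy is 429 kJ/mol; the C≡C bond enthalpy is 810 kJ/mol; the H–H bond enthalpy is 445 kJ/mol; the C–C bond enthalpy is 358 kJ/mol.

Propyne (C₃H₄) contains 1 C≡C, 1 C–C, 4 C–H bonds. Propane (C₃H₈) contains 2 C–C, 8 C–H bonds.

Bonds broken (reactants):
  C≡C: 1 × 810 = 810
  C–C: 1 × 358 = 358
  C–H: 4 × 429 = 1716
  H–H: 2 × 445 = 890
  Σ(broken) = 3774 kJ
Bonds formed (products):
  C–C: 2 × 358 = 716
  C–H: 8 × 429 = 3432
  Σ(formed) = 4148 kJ
ΔH = Σ(broken) − Σ(formed) = 3774 − 4148 = −374 kJ

ΔH ≈ −374 kJ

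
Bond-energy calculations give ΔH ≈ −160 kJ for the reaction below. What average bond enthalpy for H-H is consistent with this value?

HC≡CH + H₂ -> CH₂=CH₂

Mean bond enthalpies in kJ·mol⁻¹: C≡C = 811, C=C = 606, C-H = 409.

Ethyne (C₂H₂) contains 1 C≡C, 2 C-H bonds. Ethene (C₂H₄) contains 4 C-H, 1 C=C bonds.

D(H-H) ≈ 453 kJ/mol

Let D be the H-H bond energy.
Σ(broken) = 1×811 + 2×409 + 1×D = 1629 + D
Σ(formed) = 4×409 + 1×606 = 2242
ΔH = Σ(broken) − Σ(formed) = (1629 + D) − (2242) = −613 + D
Setting this equal to −160 kJ gives D = 453 kJ/mol.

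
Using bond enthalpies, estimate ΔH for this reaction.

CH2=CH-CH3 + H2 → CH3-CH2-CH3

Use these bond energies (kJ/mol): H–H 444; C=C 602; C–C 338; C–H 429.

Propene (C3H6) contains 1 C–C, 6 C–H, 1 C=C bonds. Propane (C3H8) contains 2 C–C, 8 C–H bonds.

Bonds broken (reactants):
  C–C: 1 × 338 = 338
  C–H: 6 × 429 = 2574
  C=C: 1 × 602 = 602
  H–H: 1 × 444 = 444
  Σ(broken) = 3958 kJ
Bonds formed (products):
  C–C: 2 × 338 = 676
  C–H: 8 × 429 = 3432
  Σ(formed) = 4108 kJ
ΔH = Σ(broken) − Σ(formed) = 3958 − 4108 = −150 kJ

ΔH ≈ −150 kJ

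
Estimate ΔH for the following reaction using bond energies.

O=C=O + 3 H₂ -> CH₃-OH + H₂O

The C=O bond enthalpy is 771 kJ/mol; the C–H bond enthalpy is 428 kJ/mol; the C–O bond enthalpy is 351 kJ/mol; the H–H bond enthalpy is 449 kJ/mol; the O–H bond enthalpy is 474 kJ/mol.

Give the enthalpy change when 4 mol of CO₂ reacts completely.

ΔH = −672 kJ

Bonds broken (reactants):
  C=O: 2 × 771 = 1542
  H–H: 3 × 449 = 1347
  Σ(broken) = 2889 kJ
Bonds formed (products):
  C–H: 3 × 428 = 1284
  C–O: 1 × 351 = 351
  O–H: 3 × 474 = 1422
  Σ(formed) = 3057 kJ
ΔH = Σ(broken) − Σ(formed) = 2889 − 3057 = −168 kJ
For 4× the reaction as written: 4 × (−168) = −672 kJ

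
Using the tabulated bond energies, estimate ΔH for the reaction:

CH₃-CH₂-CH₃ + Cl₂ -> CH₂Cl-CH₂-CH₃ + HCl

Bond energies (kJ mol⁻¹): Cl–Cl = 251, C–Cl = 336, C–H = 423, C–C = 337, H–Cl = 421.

Bonds broken (reactants):
  C–C: 2 × 337 = 674
  C–H: 8 × 423 = 3384
  Cl–Cl: 1 × 251 = 251
  Σ(broken) = 4309 kJ
Bonds formed (products):
  C–C: 2 × 337 = 674
  C–Cl: 1 × 336 = 336
  C–H: 7 × 423 = 2961
  H–Cl: 1 × 421 = 421
  Σ(formed) = 4392 kJ
ΔH = Σ(broken) − Σ(formed) = 4309 − 4392 = −83 kJ

ΔH ≈ −83 kJ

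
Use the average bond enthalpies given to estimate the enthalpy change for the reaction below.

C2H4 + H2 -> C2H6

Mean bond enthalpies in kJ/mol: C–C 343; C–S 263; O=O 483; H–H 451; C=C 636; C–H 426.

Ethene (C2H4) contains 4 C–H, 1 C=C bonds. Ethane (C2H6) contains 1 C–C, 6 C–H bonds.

ΔH ≈ −108 kJ

Bonds broken (reactants):
  C–H: 4 × 426 = 1704
  C=C: 1 × 636 = 636
  H–H: 1 × 451 = 451
  Σ(broken) = 2791 kJ
Bonds formed (products):
  C–C: 1 × 343 = 343
  C–H: 6 × 426 = 2556
  Σ(formed) = 2899 kJ
ΔH = Σ(broken) − Σ(formed) = 2791 − 2899 = −108 kJ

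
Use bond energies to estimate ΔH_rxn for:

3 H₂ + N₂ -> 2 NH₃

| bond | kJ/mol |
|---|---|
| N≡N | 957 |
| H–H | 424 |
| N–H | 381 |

ΔH ≈ −57 kJ

Bonds broken (reactants):
  H–H: 3 × 424 = 1272
  N≡N: 1 × 957 = 957
  Σ(broken) = 2229 kJ
Bonds formed (products):
  N–H: 6 × 381 = 2286
  Σ(formed) = 2286 kJ
ΔH = Σ(broken) − Σ(formed) = 2229 − 2286 = −57 kJ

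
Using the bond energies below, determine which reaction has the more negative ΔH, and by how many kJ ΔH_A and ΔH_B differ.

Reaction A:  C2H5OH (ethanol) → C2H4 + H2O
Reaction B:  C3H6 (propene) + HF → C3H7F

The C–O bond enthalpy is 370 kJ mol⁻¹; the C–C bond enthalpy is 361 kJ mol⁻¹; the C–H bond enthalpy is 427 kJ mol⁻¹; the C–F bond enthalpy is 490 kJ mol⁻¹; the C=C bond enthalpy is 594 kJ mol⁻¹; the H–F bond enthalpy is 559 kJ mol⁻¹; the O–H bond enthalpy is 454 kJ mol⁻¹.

Reaction A:
  Bonds broken (reactants):
    C–C: 1 × 361 = 361
    C–H: 5 × 427 = 2135
    C–O: 1 × 370 = 370
    O–H: 1 × 454 = 454
    Σ(broken) = 3320 kJ
  Bonds formed (products):
    C–H: 4 × 427 = 1708
    C=C: 1 × 594 = 594
    O–H: 2 × 454 = 908
    Σ(formed) = 3210 kJ
  ΔH_A = 3320 − 3210 = +110 kJ
Reaction B:
  Bonds broken (reactants):
    C–C: 1 × 361 = 361
    C–H: 6 × 427 = 2562
    C=C: 1 × 594 = 594
    H–F: 1 × 559 = 559
    Σ(broken) = 4076 kJ
  Bonds formed (products):
    C–C: 2 × 361 = 722
    C–F: 1 × 490 = 490
    C–H: 7 × 427 = 2989
    Σ(formed) = 4201 kJ
  ΔH_B = 4076 − 4201 = −125 kJ
ΔH_A − ΔH_B = +235 kJ, so reaction B has the more negative ΔH; |ΔH_A − ΔH_B| = 235 kJ.

Reaction B, by 235 kJ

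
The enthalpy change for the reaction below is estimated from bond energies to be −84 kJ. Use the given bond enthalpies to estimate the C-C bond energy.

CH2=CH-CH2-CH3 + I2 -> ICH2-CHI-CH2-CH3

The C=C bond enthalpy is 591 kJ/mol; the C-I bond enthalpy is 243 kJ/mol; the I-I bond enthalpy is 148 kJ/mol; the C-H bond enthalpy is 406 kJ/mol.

D(C-C) ≈ 337 kJ/mol

Let D be the C-C bond energy.
Σ(broken) = 2×D + 8×406 + 1×591 + 1×148 = 3987 + 2D
Σ(formed) = 3×D + 8×406 + 2×243 = 3734 + 3D
ΔH = Σ(broken) − Σ(formed) = (3987 + 2D) − (3734 + 3D) = +253 − D
Setting this equal to −84 kJ gives D = 337 kJ/mol.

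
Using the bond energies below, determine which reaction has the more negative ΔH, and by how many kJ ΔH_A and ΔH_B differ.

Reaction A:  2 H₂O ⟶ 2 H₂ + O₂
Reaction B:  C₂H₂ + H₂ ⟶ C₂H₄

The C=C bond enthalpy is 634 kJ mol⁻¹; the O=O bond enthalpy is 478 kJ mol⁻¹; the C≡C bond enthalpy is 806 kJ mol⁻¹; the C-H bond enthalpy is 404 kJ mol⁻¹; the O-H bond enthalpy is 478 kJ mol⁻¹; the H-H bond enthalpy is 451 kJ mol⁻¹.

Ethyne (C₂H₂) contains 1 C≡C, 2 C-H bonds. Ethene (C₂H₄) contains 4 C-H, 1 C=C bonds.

Reaction B, by 717 kJ

Reaction A:
  Bonds broken (reactants):
    O-H: 4 × 478 = 1912
    Σ(broken) = 1912 kJ
  Bonds formed (products):
    H-H: 2 × 451 = 902
    O=O: 1 × 478 = 478
    Σ(formed) = 1380 kJ
  ΔH_A = 1912 − 1380 = +532 kJ
Reaction B:
  Bonds broken (reactants):
    C≡C: 1 × 806 = 806
    C-H: 2 × 404 = 808
    H-H: 1 × 451 = 451
    Σ(broken) = 2065 kJ
  Bonds formed (products):
    C-H: 4 × 404 = 1616
    C=C: 1 × 634 = 634
    Σ(formed) = 2250 kJ
  ΔH_B = 2065 − 2250 = −185 kJ
ΔH_A − ΔH_B = +717 kJ, so reaction B has the more negative ΔH; |ΔH_A − ΔH_B| = 717 kJ.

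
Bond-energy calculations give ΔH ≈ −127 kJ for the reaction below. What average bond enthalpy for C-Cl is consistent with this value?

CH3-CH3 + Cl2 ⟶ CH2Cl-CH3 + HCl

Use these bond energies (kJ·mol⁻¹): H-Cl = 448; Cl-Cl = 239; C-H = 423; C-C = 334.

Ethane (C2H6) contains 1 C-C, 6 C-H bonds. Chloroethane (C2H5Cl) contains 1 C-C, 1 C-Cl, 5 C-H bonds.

D(C-Cl) ≈ 341 kJ/mol

Let D be the C-Cl bond energy.
Σ(broken) = 1×334 + 6×423 + 1×239 = 3111
Σ(formed) = 1×334 + 1×D + 5×423 + 1×448 = 2897 + D
ΔH = Σ(broken) − Σ(formed) = (3111) − (2897 + D) = +214 − D
Setting this equal to −127 kJ gives D = 341 kJ/mol.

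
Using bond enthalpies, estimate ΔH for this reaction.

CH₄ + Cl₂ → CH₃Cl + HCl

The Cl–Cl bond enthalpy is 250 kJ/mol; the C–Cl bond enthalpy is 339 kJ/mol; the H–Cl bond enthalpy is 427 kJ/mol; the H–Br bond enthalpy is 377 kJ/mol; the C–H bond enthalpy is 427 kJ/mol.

ΔH ≈ −89 kJ

Bonds broken (reactants):
  C–H: 4 × 427 = 1708
  Cl–Cl: 1 × 250 = 250
  Σ(broken) = 1958 kJ
Bonds formed (products):
  C–Cl: 1 × 339 = 339
  C–H: 3 × 427 = 1281
  H–Cl: 1 × 427 = 427
  Σ(formed) = 2047 kJ
ΔH = Σ(broken) − Σ(formed) = 1958 − 2047 = −89 kJ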